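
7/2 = 3.50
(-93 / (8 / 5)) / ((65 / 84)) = -1953 / 26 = -75.12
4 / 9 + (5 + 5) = 94 / 9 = 10.44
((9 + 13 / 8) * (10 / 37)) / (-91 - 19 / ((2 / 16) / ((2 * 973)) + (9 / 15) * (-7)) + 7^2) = -138942275 / 1813267288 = -0.08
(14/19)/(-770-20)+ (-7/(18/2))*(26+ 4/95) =-273637/13509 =-20.26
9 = 9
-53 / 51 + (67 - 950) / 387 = -21848 / 6579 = -3.32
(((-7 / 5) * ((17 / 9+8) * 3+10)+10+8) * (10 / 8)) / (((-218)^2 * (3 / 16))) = -563 / 106929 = -0.01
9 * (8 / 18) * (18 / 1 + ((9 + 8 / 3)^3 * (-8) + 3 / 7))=-9590068 / 189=-50741.10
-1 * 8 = -8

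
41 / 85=0.48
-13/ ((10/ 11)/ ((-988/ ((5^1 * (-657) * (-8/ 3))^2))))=35321/ 191844000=0.00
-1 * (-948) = 948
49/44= 1.11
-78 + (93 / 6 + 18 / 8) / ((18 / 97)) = 1271 / 72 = 17.65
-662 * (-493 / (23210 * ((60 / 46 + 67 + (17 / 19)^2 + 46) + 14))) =1354908449 / 12440072590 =0.11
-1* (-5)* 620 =3100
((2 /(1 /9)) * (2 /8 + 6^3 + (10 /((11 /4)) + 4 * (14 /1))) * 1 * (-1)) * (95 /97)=-10378845 /2134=-4863.56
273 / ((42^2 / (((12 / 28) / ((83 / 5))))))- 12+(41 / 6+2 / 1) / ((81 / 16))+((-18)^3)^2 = 134454498463715 / 3953124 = 34012213.75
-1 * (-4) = 4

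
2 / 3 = 0.67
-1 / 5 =-0.20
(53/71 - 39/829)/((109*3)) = 0.00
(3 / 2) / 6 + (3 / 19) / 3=23 / 76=0.30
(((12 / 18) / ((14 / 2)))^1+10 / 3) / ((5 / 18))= 432 / 35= 12.34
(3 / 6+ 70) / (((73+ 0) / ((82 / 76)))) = 1.04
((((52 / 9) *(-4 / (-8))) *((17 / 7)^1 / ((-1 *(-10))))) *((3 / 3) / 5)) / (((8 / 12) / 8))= 884 / 525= 1.68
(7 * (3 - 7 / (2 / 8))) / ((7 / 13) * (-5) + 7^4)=-325 / 4454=-0.07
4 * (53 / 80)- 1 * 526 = -10467 / 20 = -523.35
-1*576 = -576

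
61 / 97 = 0.63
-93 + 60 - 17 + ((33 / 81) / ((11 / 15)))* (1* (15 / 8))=-1175 / 24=-48.96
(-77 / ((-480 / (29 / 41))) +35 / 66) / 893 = 0.00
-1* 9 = -9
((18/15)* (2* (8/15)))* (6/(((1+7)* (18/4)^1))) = 16/75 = 0.21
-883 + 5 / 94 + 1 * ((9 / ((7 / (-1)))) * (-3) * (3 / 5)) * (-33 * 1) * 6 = -4412467 / 3290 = -1341.18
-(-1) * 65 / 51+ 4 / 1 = 269 / 51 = 5.27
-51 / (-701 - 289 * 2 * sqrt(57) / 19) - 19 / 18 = -146126131 / 150018606 - 29478 * sqrt(57) / 8334367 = -1.00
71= 71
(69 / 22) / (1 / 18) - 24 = 357 / 11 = 32.45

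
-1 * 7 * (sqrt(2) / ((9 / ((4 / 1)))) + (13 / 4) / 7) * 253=-7084 * sqrt(2) / 9- 3289 / 4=-1935.39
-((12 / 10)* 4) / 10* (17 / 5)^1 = -204 / 125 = -1.63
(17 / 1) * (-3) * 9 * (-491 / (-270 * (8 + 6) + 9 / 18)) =-450738 / 7559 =-59.63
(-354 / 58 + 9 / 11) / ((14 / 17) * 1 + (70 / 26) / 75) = -6.15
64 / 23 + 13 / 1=363 / 23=15.78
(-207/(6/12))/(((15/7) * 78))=-161/65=-2.48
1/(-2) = -1/2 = -0.50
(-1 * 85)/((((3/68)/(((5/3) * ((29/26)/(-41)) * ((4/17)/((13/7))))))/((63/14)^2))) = 1552950/6929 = 224.12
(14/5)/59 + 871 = 256959/295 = 871.05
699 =699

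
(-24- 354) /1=-378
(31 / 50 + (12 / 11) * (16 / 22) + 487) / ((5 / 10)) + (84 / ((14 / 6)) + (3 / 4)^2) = 49048041 / 48400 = 1013.39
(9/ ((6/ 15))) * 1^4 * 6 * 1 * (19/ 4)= 2565/ 4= 641.25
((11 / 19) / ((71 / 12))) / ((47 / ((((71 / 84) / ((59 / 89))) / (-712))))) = -11 / 2950472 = -0.00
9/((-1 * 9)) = -1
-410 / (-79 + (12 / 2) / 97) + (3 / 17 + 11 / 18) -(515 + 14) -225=-1752638711 / 2343042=-748.02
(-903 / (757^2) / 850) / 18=-301 / 2922549900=-0.00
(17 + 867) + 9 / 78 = 22987 / 26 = 884.12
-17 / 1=-17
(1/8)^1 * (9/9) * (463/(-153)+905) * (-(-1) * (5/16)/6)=345005/58752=5.87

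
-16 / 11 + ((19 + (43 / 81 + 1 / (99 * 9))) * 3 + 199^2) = 3926156 / 99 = 39658.14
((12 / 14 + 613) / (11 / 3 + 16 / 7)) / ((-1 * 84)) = -4297 / 3500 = -1.23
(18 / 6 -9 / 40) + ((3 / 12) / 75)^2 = 249751 / 90000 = 2.78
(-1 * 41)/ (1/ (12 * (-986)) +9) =-485112/ 106487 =-4.56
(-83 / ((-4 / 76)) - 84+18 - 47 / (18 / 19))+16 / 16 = 26323 / 18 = 1462.39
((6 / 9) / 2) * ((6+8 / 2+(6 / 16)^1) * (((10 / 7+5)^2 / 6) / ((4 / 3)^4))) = 1512675 / 200704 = 7.54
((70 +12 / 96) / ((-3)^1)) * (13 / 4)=-2431 / 32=-75.97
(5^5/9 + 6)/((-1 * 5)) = -3179/45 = -70.64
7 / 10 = 0.70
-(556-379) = -177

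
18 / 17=1.06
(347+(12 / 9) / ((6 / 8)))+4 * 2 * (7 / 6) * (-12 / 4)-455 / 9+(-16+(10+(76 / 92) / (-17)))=929627 / 3519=264.17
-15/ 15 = -1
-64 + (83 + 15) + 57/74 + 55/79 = 207337/5846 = 35.47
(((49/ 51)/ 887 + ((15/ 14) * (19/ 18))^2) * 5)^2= 463782948889693225/ 11320411833835776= 40.97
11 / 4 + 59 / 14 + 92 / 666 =66223 / 9324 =7.10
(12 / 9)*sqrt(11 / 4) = 2*sqrt(11) / 3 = 2.21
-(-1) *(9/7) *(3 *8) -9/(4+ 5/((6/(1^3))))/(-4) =12717/406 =31.32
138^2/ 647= 19044/ 647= 29.43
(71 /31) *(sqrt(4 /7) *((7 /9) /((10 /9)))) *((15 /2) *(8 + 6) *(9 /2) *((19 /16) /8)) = 254961 *sqrt(7) /7936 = 85.00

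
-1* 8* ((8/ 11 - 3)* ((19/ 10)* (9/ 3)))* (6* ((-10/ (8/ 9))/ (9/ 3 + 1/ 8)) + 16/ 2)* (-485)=7519440/ 11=683585.45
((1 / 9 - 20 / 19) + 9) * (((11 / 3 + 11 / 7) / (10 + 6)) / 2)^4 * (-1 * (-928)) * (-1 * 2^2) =-182838638125 / 8513600256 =-21.48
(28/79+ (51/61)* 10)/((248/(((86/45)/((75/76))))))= 34312366/504187875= 0.07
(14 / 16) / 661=7 / 5288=0.00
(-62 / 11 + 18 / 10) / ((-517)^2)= -211 / 14700895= -0.00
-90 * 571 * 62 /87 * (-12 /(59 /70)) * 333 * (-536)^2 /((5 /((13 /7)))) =31701328273704960 /1711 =18527953403684.96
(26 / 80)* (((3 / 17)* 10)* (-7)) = -273 / 68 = -4.01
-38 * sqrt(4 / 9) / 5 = -76 / 15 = -5.07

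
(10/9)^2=100/81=1.23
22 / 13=1.69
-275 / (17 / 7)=-1925 / 17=-113.24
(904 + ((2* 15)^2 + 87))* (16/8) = 3782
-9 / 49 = -0.18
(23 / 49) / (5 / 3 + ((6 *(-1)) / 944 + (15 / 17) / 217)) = 17163336 / 60858553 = 0.28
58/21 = 2.76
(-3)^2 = 9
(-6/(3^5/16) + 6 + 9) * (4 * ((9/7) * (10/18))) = 3380/81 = 41.73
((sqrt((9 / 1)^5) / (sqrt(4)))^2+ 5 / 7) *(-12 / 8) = -1240089 / 56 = -22144.45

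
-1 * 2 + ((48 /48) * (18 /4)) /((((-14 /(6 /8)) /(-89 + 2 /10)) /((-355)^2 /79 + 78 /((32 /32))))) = 396142319 /11060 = 35817.57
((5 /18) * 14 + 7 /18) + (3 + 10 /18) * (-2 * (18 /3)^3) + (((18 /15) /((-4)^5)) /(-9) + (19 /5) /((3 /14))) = -34882301 /23040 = -1513.99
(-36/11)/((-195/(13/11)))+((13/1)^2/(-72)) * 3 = -101957/14520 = -7.02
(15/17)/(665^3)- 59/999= -58992369778/998870854275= -0.06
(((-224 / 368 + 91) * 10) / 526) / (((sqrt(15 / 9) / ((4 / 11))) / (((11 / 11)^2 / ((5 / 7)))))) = 5292 * sqrt(15) / 30245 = 0.68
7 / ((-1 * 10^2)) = -7 / 100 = -0.07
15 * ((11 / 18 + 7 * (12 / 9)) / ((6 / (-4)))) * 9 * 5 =-4475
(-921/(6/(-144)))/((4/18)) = 99468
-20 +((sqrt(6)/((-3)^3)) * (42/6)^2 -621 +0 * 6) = -641 -49 * sqrt(6)/27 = -645.45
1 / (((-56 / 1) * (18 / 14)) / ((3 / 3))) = -1 / 72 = -0.01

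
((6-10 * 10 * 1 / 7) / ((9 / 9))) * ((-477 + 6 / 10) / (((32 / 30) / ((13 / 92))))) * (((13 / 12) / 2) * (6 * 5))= 87556365 / 10304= 8497.32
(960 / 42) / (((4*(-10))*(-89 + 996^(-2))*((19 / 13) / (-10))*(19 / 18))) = -0.04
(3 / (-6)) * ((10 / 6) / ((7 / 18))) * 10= -150 / 7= -21.43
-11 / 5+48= 229 / 5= 45.80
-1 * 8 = -8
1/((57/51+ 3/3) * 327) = 17/11772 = 0.00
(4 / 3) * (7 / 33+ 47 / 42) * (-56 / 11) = -3280 / 363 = -9.04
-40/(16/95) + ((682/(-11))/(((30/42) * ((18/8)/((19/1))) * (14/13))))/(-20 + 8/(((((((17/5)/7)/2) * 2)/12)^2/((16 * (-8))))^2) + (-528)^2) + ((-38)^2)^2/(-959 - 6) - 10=-8530672081803300929479/3542251475282546214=-2408.26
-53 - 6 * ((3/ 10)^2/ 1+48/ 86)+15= -41.89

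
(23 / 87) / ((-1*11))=-23 / 957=-0.02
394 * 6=2364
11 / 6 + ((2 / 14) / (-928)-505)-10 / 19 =-186503465 / 370272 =-503.69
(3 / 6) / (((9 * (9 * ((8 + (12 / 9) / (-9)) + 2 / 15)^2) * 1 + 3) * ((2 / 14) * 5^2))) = 0.00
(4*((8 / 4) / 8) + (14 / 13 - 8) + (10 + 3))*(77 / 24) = 1771 / 78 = 22.71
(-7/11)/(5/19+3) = -133/682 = -0.20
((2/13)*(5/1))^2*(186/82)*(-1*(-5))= 6.71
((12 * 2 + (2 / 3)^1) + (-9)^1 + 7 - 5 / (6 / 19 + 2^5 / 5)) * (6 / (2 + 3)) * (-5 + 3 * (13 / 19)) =-2349704 / 30305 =-77.54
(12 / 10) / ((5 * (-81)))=-2 / 675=-0.00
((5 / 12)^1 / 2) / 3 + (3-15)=-859 / 72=-11.93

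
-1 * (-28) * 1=28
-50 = -50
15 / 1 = 15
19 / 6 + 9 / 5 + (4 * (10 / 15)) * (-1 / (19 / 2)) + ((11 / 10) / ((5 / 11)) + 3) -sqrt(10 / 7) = 14401 / 1425 -sqrt(70) / 7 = 8.91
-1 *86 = -86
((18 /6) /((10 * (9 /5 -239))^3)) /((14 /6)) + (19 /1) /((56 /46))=1458026776135 /93420479936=15.61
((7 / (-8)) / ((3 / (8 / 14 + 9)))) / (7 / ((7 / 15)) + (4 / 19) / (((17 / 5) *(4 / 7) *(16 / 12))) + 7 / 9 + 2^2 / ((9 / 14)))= -21641 / 171174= -0.13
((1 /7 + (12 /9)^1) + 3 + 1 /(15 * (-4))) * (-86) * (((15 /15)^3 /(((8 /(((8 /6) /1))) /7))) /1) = -80539 /180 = -447.44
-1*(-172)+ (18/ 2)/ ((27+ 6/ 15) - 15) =10709/ 62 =172.73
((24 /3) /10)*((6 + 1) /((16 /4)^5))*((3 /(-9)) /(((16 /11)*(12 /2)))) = -77 /368640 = -0.00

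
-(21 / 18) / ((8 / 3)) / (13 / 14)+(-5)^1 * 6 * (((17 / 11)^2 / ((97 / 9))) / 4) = -2603893 / 1220648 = -2.13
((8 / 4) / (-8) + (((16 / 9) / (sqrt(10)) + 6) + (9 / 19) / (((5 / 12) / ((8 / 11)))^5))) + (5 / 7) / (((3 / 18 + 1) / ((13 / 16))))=8*sqrt(10) / 45 + 52184674024453 / 3748462025000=14.48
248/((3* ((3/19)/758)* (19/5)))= 939920/9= 104435.56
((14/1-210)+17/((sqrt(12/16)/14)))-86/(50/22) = -5846/25+476 * sqrt(3)/3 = 40.98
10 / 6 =5 / 3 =1.67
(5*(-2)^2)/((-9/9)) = -20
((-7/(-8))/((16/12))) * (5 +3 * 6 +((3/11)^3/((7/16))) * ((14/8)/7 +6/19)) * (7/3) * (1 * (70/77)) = 142666055/4450864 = 32.05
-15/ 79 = -0.19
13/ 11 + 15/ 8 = 269/ 88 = 3.06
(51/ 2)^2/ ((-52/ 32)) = -5202/ 13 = -400.15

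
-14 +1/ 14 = -195/ 14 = -13.93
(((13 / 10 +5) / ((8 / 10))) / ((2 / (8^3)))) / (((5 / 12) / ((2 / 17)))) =48384 / 85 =569.22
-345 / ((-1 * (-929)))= -345 / 929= -0.37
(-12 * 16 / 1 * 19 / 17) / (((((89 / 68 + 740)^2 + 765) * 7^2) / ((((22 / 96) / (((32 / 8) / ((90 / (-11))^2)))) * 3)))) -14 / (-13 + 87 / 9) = 3200194668831 / 761967723055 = 4.20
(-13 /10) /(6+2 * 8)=-13 /220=-0.06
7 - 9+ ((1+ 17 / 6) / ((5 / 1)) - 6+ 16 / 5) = -121 / 30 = -4.03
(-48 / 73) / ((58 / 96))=-2304 / 2117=-1.09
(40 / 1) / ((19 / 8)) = 320 / 19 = 16.84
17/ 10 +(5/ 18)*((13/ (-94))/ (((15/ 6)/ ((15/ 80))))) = 38287/ 22560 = 1.70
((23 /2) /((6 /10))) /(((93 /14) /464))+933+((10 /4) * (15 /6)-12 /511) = 1299093221 /570276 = 2278.01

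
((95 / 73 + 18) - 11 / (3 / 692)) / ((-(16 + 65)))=551449 / 17739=31.09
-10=-10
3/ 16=0.19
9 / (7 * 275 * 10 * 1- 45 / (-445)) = 801 / 1713259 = 0.00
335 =335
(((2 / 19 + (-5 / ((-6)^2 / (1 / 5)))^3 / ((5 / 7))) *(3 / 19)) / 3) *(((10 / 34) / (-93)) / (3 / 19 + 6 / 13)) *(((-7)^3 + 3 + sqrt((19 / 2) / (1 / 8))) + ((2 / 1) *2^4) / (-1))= 6063551 / 576423216- 6063551 *sqrt(19) / 107214718176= 0.01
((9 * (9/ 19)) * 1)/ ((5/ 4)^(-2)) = 2025/ 304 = 6.66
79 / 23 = 3.43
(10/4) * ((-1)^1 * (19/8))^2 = 1805/128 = 14.10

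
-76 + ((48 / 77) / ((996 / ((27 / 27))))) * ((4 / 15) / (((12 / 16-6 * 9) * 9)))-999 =-197556195439 / 183773205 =-1075.00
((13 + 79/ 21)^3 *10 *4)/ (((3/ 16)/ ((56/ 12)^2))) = 111652372480/ 5103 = 21879751.61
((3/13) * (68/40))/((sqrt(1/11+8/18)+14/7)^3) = 55483461/524596891 - 18797427 * sqrt(583)/5245968910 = 0.02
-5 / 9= -0.56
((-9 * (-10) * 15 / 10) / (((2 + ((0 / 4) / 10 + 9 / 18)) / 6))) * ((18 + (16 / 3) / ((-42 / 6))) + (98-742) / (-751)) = 30821688 / 5257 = 5862.98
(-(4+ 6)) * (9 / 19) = -90 / 19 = -4.74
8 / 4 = 2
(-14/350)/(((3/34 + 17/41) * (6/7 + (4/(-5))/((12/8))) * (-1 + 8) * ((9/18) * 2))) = -123/3505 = -0.04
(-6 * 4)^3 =-13824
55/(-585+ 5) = -11/116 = -0.09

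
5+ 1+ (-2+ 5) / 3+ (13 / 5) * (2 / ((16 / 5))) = 69 / 8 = 8.62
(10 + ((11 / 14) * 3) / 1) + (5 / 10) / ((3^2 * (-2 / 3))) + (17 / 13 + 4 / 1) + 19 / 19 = 20291 / 1092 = 18.58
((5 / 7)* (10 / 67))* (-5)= -250 / 469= -0.53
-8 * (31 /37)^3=-238328 /50653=-4.71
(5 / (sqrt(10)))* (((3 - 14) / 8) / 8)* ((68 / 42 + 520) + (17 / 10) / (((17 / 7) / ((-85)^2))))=-2577553* sqrt(10) / 5376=-1516.17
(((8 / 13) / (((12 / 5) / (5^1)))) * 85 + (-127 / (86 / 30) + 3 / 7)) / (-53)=-764216 / 622167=-1.23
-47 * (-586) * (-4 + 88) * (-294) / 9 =-75575248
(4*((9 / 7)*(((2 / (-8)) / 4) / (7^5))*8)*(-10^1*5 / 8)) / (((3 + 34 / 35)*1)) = 1125 / 4672346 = 0.00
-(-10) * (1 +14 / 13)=270 / 13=20.77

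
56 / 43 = 1.30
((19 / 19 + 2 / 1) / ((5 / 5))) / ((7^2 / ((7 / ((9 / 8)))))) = 8 / 21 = 0.38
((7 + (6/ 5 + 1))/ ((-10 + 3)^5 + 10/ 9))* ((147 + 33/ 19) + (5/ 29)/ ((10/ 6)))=-33952554/ 416702015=-0.08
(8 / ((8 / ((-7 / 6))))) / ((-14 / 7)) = 7 / 12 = 0.58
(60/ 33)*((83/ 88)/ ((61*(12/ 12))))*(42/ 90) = 0.01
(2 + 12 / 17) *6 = 276 / 17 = 16.24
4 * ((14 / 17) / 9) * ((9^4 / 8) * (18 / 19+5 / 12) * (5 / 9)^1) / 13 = 293895 / 16796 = 17.50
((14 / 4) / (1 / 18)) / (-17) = -63 / 17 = -3.71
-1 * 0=0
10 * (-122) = -1220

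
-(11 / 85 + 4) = -351 / 85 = -4.13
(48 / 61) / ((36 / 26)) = 104 / 183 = 0.57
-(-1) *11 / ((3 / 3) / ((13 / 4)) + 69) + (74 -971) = -808054 / 901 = -896.84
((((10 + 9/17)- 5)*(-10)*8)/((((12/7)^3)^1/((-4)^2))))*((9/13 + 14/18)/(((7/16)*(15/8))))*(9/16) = -25351424/17901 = -1416.20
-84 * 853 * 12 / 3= -286608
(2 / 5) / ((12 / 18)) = 3 / 5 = 0.60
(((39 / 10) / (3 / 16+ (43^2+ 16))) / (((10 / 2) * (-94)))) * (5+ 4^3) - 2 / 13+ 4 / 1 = 1753136318 / 455851825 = 3.85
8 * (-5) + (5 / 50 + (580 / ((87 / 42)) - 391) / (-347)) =-137343 / 3470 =-39.58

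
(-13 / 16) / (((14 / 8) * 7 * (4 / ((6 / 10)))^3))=-351 / 1568000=-0.00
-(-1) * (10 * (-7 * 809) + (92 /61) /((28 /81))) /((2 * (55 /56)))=-96716588 /3355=-28827.60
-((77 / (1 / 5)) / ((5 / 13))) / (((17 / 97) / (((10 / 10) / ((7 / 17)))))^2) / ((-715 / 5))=9409 / 7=1344.14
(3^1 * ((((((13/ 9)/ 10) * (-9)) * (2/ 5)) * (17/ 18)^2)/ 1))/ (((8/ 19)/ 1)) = -71383/ 21600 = -3.30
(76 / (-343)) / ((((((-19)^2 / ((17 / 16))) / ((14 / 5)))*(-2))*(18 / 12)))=0.00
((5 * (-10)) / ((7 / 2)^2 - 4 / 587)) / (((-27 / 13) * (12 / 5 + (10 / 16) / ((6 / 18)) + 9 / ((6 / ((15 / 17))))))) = 61048000 / 173816199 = 0.35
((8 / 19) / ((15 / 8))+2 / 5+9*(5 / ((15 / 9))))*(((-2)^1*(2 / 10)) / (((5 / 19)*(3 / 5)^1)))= -15746 / 225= -69.98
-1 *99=-99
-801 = -801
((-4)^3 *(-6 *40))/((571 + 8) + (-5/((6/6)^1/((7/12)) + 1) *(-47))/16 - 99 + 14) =1556480/50607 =30.76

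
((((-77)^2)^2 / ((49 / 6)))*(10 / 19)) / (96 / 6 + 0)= 10761135 / 76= 141593.88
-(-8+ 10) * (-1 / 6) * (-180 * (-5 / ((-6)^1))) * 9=-450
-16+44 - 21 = 7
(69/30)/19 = 23/190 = 0.12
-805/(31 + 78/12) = -322/15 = -21.47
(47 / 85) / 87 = 47 / 7395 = 0.01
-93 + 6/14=-648/7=-92.57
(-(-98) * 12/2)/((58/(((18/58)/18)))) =147/841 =0.17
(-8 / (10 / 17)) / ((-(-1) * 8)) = -17 / 10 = -1.70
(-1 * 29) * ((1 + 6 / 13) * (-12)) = 6612 / 13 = 508.62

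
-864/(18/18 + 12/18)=-2592/5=-518.40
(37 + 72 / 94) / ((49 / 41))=72775 / 2303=31.60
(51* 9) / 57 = 153 / 19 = 8.05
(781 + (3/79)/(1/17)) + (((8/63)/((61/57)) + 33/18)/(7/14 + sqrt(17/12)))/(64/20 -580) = 781.64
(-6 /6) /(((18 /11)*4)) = -11 /72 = -0.15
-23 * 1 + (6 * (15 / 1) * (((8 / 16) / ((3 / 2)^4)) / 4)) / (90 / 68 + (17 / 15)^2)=-22.15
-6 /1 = -6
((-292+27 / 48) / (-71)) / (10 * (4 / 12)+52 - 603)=-0.01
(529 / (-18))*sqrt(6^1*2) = -529*sqrt(3) / 9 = -101.81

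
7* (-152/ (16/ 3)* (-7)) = 2793/ 2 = 1396.50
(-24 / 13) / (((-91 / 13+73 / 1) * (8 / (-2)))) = 1 / 143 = 0.01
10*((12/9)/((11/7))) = 8.48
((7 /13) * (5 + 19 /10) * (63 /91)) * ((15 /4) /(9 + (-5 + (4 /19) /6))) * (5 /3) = 10773 /2704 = 3.98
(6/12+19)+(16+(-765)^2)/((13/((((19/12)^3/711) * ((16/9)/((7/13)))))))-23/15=20505421781/24188220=847.74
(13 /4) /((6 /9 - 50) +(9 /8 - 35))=-78 /1997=-0.04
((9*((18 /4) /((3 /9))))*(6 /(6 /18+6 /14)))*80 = 76545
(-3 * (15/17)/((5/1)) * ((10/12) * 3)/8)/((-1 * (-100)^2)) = 9/544000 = 0.00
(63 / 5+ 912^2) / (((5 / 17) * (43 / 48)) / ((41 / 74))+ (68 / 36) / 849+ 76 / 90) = 177190006795128 / 281673797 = 629061.02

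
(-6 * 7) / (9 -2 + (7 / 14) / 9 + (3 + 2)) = -108 / 31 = -3.48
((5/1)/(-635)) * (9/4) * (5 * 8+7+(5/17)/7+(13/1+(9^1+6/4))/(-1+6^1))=-554157/604520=-0.92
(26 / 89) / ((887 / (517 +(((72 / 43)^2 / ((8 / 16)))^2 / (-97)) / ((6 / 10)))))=4453027600034 / 26179369512271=0.17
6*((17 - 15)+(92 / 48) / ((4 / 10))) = 163 / 4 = 40.75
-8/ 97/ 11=-8/ 1067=-0.01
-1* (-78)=78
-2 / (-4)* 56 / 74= 0.38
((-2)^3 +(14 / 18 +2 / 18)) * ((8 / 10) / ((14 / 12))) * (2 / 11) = -1024 / 1155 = -0.89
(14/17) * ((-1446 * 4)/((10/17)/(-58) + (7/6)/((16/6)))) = -37572864/3371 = -11145.91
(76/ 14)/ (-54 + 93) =38/ 273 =0.14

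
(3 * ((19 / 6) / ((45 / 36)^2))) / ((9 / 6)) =4.05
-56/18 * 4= -112/9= -12.44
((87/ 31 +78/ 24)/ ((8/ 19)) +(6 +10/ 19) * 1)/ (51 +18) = 131373/ 433504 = 0.30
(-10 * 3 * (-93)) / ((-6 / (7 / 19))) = -3255 / 19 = -171.32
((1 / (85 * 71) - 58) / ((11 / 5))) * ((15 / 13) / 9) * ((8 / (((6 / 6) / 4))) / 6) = -18.03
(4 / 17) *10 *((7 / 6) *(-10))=-27.45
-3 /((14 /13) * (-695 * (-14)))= -39 /136220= -0.00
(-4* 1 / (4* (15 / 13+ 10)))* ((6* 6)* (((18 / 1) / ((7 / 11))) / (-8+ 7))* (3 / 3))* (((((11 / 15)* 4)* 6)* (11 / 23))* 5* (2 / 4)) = 1921.16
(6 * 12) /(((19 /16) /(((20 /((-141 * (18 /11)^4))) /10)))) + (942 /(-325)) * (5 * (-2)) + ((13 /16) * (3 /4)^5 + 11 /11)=62515265193481 /2079857295360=30.06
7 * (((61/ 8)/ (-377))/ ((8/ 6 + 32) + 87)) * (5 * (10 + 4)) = -44835/ 544388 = -0.08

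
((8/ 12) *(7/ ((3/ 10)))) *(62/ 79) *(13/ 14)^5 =57550415/ 6828444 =8.43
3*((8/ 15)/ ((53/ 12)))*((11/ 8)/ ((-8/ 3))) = -99/ 530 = -0.19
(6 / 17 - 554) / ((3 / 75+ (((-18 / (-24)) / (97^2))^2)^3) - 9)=668717496492959995778757211340800 / 10822253406906891899385921750463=61.79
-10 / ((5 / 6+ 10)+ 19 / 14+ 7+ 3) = -105 / 233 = -0.45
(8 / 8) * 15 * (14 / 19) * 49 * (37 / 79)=380730 / 1501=253.65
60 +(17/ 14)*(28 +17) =1605/ 14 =114.64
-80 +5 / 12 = -955 / 12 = -79.58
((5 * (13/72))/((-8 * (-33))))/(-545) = -13/2071872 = -0.00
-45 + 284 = 239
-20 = -20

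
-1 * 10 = -10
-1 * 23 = -23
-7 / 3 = -2.33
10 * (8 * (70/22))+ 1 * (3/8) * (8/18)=16811/66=254.71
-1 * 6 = -6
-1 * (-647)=647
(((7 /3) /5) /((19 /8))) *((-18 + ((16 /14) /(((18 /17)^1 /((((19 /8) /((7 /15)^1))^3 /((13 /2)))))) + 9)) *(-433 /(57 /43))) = -159797176501 /193163880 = -827.26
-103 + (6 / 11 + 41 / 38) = -42375 / 418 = -101.38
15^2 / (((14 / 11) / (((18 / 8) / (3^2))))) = 2475 / 56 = 44.20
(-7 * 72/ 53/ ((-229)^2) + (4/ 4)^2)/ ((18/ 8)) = 11115476/ 25014357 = 0.44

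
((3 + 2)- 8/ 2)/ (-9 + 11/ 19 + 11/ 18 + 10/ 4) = -171/ 908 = -0.19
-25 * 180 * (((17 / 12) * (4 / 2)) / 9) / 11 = -4250 / 33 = -128.79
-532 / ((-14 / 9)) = 342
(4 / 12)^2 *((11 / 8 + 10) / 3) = 91 / 216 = 0.42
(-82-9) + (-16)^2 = 165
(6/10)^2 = 9/25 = 0.36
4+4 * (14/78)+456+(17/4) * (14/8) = 292129/624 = 468.16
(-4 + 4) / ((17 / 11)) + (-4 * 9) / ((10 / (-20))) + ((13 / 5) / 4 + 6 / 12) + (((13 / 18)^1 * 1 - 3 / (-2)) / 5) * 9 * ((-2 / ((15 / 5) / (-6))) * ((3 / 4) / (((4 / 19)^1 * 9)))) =4769 / 60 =79.48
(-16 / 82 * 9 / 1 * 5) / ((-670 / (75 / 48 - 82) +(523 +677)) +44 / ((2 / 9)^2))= -463320 / 110775317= -0.00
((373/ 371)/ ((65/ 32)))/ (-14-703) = -11936/ 17290455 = -0.00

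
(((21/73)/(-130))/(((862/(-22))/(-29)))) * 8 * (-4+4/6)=17864/409019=0.04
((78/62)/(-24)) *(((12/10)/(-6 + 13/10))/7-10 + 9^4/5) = -27846767/407960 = -68.26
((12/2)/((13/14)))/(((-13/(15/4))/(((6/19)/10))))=-189/3211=-0.06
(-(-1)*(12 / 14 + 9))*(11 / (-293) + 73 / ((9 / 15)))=2458976 / 2051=1198.92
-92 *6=-552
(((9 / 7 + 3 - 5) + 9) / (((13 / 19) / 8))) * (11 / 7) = 96976 / 637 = 152.24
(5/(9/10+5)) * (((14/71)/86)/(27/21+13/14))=4900/5583937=0.00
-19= -19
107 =107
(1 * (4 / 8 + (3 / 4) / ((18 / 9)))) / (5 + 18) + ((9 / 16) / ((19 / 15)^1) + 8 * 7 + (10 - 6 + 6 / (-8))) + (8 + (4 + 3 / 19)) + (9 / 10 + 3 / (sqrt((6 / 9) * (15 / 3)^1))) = 74.43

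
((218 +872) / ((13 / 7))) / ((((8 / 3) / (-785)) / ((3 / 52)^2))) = -80858925 / 140608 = -575.07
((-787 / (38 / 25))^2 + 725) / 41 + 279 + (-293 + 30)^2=4499751917 / 59204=76004.19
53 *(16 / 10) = 424 / 5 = 84.80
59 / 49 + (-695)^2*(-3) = -71004616 / 49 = -1449073.80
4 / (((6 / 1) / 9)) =6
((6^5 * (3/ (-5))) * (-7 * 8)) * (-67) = -87526656/ 5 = -17505331.20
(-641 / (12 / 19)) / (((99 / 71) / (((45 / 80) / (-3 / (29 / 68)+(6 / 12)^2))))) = 25076561 / 415536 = 60.35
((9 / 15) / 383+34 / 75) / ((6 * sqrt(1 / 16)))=26134 / 86175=0.30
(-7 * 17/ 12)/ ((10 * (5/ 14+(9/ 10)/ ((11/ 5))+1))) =-539/ 960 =-0.56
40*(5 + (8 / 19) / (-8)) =3760 / 19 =197.89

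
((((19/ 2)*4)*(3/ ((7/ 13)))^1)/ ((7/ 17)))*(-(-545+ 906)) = -185612.94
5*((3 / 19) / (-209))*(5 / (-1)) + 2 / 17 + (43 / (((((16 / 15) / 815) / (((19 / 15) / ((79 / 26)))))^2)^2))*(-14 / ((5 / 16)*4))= -6673651865270490948876713451 / 1346254396450304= -4957199681477.02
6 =6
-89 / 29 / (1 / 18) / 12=-4.60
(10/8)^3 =125/64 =1.95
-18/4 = -4.50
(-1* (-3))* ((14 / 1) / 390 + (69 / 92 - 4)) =-2507 / 260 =-9.64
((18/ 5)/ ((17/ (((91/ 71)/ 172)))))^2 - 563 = -151656086325539/ 269371380100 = -563.00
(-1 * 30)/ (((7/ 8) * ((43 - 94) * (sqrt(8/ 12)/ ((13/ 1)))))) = 520 * sqrt(6)/ 119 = 10.70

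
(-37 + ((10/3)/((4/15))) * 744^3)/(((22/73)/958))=180006086507821/11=16364189682529.18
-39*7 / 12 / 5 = -4.55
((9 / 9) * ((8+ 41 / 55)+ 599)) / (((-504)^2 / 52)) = 8047 / 64680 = 0.12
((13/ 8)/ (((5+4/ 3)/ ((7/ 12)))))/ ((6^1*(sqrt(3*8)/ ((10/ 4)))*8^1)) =455*sqrt(6)/ 700416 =0.00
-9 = -9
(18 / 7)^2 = 324 / 49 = 6.61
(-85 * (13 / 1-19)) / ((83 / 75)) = 38250 / 83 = 460.84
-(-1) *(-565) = -565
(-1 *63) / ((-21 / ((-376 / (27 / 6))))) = -752 / 3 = -250.67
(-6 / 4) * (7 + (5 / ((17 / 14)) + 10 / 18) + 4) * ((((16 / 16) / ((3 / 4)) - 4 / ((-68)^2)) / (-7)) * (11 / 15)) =60946369 / 18571140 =3.28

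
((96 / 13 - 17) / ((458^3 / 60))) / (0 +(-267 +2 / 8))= 0.00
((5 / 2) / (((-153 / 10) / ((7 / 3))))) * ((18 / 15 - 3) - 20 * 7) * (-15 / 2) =-124075 / 306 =-405.47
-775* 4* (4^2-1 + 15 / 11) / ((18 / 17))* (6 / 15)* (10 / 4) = -527000 / 11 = -47909.09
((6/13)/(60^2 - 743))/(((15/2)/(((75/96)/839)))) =5/249290392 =0.00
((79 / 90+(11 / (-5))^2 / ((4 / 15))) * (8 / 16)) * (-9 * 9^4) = -4494285 / 8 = -561785.62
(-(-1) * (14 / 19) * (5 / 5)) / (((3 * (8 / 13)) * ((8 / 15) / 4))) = 455 / 152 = 2.99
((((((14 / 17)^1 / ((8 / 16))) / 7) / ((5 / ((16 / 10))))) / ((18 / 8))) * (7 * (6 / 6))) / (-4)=-224 / 3825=-0.06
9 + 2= 11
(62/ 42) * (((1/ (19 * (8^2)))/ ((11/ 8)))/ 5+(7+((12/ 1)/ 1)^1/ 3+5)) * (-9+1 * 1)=-1382197/ 7315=-188.95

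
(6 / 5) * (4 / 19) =0.25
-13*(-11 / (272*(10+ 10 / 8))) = 143 / 3060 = 0.05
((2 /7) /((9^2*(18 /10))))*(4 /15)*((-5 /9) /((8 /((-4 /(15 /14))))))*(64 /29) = 512 /1712421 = 0.00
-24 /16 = -3 /2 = -1.50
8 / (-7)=-8 / 7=-1.14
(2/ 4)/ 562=1/ 1124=0.00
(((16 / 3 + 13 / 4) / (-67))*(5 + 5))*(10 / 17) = -2575 / 3417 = -0.75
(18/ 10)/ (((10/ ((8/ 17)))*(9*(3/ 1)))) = 4/ 1275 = 0.00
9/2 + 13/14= 5.43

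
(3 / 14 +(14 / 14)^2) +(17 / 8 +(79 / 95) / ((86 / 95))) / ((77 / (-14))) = 8753 / 13244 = 0.66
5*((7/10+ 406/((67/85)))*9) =3110121/134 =23209.86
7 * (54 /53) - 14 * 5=-3332 /53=-62.87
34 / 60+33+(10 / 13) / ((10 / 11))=13421 / 390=34.41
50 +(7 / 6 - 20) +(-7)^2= 481 / 6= 80.17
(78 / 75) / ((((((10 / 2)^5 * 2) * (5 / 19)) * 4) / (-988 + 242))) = -92131 / 781250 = -0.12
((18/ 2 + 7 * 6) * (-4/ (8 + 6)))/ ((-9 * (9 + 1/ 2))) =68/ 399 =0.17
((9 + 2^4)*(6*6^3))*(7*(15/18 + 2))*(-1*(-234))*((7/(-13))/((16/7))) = -35423325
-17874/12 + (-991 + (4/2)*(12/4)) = -4949/2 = -2474.50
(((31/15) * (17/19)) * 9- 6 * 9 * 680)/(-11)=3336.67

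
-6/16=-3/8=-0.38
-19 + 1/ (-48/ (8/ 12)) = -1369/ 72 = -19.01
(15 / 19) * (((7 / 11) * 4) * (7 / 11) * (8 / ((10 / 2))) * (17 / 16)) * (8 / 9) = 1.93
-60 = -60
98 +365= 463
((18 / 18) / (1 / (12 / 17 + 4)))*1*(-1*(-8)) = 640 / 17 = 37.65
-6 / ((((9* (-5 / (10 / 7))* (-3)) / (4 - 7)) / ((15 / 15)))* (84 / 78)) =26 / 147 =0.18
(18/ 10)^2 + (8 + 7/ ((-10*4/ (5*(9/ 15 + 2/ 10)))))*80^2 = 1168081/ 25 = 46723.24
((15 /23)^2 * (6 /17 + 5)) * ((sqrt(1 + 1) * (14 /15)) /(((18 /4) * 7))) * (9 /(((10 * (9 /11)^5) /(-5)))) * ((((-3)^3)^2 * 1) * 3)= -146556410 * sqrt(2) /80937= -2560.78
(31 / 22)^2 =961 / 484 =1.99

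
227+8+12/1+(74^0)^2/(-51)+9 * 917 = 433499/51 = 8499.98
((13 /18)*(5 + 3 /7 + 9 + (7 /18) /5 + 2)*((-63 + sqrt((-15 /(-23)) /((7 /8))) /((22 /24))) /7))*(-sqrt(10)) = -540748*sqrt(483) /2343033 + 135187*sqrt(10) /1260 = 334.21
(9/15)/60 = 1/100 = 0.01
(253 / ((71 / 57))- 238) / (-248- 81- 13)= 2477 / 24282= 0.10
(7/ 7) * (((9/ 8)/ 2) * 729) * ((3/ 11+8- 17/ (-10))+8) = 12971097/ 1760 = 7369.94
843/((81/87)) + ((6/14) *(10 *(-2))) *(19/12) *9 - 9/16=789001/1008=782.74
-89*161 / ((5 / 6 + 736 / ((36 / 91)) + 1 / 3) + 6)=-257922 / 33617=-7.67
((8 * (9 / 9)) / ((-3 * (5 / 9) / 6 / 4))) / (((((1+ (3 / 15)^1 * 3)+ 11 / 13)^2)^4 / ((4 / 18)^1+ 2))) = -81573072100000000 / 408485828788939521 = -0.20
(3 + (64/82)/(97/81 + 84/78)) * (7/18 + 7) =14553791/589170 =24.70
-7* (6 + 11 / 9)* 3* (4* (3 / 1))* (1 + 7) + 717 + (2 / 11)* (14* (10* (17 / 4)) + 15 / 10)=-13734.55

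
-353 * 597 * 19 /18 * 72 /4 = -4004079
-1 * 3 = -3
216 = 216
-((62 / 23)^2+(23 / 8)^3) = -8404471 / 270848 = -31.03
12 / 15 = 4 / 5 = 0.80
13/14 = 0.93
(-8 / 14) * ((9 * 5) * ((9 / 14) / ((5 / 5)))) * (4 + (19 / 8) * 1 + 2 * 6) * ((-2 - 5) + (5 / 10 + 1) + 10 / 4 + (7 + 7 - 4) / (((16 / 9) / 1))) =-25515 / 32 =-797.34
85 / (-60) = -1.42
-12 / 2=-6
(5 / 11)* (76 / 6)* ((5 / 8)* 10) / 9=2375 / 594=4.00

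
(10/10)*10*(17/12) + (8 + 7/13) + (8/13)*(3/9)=1787/78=22.91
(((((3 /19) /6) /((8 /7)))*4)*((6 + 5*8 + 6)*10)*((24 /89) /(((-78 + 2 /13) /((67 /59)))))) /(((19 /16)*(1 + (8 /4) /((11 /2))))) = -5072704 /43599053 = -0.12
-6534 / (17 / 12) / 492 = -6534 / 697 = -9.37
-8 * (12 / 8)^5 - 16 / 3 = -66.08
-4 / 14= -2 / 7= -0.29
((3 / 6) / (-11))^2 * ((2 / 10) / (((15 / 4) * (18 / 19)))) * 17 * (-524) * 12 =-338504 / 27225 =-12.43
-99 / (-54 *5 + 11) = 0.38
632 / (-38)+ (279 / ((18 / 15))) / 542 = -333709 / 20596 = -16.20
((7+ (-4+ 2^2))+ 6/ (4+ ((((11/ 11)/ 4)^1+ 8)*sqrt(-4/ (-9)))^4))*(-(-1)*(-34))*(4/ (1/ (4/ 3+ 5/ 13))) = -55224616/ 33735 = -1637.01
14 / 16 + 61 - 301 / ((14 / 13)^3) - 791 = -47536 / 49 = -970.12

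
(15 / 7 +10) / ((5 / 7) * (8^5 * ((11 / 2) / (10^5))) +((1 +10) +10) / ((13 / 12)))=0.59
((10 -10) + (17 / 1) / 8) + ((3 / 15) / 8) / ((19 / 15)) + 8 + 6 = 16.14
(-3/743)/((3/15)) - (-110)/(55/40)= 79.98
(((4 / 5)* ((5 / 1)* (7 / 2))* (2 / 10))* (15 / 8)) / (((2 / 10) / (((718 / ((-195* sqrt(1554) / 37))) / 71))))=-359* sqrt(1554) / 11076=-1.28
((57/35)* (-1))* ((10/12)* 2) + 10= 7.29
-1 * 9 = -9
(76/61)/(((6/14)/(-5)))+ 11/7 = -16607/1281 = -12.96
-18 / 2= -9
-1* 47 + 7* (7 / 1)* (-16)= -831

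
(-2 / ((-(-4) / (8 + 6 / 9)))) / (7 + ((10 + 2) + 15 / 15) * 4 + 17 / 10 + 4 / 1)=-0.07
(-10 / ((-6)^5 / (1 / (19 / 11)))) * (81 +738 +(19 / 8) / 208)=74955925 / 122923008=0.61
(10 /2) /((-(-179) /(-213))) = -1065 /179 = -5.95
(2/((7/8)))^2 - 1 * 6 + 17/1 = 795/49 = 16.22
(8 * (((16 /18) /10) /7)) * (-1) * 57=-608 /105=-5.79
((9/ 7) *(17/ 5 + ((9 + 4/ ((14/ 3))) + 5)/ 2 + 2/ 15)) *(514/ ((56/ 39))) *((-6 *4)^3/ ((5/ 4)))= -478440608256/ 8575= -55794823.12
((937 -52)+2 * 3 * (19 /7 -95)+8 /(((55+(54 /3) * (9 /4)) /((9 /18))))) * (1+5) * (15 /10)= 3986865 /1337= 2981.95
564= 564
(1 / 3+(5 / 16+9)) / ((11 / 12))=463 / 44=10.52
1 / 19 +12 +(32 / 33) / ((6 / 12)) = 8773 / 627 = 13.99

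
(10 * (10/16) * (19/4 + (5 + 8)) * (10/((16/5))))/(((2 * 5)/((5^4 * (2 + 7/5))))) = 18859375/256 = 73669.43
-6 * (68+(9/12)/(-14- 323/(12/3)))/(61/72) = -481.52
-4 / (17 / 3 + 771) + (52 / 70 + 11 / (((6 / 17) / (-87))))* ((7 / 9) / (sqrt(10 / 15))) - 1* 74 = -63251* sqrt(6) / 60 - 86216 / 1165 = -2656.22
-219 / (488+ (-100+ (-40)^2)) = -219 / 1988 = -0.11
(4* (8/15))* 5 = 32/3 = 10.67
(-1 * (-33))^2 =1089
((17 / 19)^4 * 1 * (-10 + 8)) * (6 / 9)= -334084 / 390963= -0.85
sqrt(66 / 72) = sqrt(33) / 6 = 0.96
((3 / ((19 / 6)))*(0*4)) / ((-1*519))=0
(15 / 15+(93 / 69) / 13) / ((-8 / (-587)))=80.98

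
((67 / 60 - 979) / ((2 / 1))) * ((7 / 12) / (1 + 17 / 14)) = -128.81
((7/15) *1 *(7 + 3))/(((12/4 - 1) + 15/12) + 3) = 56/75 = 0.75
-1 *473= -473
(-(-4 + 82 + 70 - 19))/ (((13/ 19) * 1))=-2451/ 13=-188.54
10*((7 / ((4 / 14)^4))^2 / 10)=282475249 / 256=1103418.94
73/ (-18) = -73/ 18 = -4.06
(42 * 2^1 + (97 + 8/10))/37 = 909/185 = 4.91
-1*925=-925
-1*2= -2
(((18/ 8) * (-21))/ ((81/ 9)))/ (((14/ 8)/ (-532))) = 1596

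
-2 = -2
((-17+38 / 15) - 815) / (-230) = 6221 / 1725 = 3.61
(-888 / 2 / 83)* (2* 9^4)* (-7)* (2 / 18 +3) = 1528686.65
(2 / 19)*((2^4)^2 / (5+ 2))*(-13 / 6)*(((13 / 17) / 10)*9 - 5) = 1219712 / 33915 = 35.96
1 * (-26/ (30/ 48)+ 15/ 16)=-3253/ 80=-40.66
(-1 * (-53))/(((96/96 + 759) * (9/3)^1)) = 53/2280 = 0.02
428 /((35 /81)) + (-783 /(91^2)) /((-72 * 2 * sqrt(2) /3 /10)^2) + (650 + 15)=8773949957 /5299840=1655.51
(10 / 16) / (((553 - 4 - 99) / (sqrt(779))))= sqrt(779) / 720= 0.04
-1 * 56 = -56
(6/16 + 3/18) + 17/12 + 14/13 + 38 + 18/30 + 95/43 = 2941093/67080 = 43.84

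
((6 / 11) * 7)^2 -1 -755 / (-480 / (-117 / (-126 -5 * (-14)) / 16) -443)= 267489436 / 19437077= 13.76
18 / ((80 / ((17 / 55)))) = 153 / 2200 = 0.07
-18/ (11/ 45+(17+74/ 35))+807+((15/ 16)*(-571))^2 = 224301450273/ 780544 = 287365.54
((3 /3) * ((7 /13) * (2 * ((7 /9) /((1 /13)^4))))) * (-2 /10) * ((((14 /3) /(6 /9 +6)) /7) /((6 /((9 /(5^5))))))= -107653 /468750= -0.23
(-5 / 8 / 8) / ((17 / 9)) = -45 / 1088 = -0.04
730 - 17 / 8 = 5823 / 8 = 727.88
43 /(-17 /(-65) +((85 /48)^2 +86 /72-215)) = -6439680 /31510727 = -0.20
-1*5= -5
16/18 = 8/9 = 0.89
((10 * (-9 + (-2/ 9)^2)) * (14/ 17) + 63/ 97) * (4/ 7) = -5576428/ 133569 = -41.75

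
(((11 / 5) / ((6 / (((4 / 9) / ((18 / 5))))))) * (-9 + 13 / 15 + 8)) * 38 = -836 / 3645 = -0.23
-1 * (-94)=94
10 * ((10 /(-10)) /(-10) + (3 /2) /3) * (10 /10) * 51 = 306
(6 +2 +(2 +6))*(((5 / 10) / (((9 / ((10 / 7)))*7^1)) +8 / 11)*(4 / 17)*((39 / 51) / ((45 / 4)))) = 11924224 / 63087255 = 0.19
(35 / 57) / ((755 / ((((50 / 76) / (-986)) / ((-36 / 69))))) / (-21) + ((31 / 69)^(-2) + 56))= -27076175 / 1236952514499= -0.00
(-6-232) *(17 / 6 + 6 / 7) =-2635 / 3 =-878.33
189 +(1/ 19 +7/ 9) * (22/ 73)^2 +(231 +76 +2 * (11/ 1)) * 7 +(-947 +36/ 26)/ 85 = 2498171295493/ 1006941195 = 2480.95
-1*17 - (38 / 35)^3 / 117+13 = -20120372 / 5016375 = -4.01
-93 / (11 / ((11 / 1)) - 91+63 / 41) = 41 / 39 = 1.05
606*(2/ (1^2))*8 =9696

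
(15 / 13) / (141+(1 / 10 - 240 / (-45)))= 450 / 57109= 0.01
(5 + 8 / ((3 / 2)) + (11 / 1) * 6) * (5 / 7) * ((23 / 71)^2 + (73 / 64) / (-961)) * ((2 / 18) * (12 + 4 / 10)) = 2455461889 / 315042336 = 7.79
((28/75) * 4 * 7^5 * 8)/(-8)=-1882384/75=-25098.45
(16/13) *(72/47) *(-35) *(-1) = 40320/611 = 65.99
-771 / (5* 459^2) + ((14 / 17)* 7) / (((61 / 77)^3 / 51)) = 47129527862653 / 79700973435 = 591.33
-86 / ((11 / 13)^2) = -14534 / 121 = -120.12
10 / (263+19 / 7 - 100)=7 / 116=0.06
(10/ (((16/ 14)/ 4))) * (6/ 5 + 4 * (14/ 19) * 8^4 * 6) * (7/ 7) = 2535250.42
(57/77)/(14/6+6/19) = 3249/11627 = 0.28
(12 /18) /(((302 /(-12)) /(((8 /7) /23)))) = -32 /24311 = -0.00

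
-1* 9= -9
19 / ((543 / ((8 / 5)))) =152 / 2715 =0.06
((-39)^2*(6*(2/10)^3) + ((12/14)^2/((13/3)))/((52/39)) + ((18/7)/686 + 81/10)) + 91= 1344023251/7803250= 172.24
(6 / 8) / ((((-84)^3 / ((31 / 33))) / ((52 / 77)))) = -403 / 502020288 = -0.00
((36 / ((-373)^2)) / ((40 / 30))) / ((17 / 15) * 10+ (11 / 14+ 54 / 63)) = 1134 / 75825305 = 0.00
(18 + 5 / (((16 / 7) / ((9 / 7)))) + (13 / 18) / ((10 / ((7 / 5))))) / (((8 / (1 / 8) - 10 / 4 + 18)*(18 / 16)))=75289 / 321975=0.23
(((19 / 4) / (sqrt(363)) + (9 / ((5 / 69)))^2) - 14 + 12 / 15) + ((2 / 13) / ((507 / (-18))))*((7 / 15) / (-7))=19*sqrt(3) / 132 + 846528287 / 54925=15412.69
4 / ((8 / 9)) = 9 / 2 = 4.50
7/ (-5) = -7/ 5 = -1.40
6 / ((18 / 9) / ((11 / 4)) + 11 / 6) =396 / 169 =2.34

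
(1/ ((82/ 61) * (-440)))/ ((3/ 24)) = -61/ 4510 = -0.01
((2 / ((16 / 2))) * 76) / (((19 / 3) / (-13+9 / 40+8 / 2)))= -1053 / 40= -26.32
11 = 11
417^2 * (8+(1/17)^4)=116187239241/83521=1391114.08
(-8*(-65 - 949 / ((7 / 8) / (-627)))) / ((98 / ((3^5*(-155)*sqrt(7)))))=717100771140*sqrt(7) / 343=5531400307.32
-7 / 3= -2.33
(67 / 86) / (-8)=-67 / 688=-0.10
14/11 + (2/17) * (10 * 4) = 1118/187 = 5.98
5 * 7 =35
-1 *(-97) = 97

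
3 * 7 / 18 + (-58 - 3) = -359 / 6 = -59.83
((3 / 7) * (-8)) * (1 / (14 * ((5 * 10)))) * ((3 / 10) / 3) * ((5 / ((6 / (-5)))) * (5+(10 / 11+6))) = 131 / 5390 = 0.02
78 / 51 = 26 / 17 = 1.53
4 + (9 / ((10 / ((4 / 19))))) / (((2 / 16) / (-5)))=-68 / 19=-3.58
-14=-14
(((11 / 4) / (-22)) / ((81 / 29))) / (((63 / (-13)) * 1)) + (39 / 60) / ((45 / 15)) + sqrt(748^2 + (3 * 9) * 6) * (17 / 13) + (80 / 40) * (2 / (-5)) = -23437 / 40824 + 17 * sqrt(559666) / 13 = 977.72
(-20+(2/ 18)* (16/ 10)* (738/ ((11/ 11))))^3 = 171879616/ 125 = 1375036.93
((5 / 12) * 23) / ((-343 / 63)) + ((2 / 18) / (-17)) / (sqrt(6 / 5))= -1.77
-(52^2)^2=-7311616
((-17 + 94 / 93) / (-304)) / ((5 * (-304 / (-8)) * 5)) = 1487 / 26858400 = 0.00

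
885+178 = 1063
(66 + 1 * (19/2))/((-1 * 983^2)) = -151/1932578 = -0.00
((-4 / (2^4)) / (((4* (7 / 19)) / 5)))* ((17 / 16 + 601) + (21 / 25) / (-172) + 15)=-201654429 / 385280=-523.40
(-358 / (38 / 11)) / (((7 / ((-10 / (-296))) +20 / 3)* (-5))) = 5907 / 60952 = 0.10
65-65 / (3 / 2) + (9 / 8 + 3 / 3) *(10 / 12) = 375 / 16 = 23.44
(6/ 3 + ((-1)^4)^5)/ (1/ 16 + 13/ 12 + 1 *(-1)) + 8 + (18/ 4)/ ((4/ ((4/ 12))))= 1621/ 56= 28.95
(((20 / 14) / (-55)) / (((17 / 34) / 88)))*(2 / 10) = -32 / 35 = -0.91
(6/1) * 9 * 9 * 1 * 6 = 2916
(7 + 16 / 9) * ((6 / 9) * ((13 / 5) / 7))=2054 / 945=2.17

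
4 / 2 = 2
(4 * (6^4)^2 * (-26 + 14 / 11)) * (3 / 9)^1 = -609140736 / 11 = -55376430.55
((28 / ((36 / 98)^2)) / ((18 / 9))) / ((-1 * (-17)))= 16807 / 2754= 6.10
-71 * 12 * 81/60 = -1150.20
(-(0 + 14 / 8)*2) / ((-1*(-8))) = -7 / 16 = -0.44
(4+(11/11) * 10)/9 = 14/9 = 1.56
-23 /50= -0.46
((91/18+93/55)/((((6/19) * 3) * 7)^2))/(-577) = -0.00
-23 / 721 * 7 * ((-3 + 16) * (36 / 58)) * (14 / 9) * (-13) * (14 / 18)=761852 / 26883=28.34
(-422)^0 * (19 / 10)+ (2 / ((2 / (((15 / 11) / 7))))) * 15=3713 / 770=4.82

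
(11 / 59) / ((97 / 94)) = 1034 / 5723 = 0.18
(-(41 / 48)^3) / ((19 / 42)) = -482447 / 350208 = -1.38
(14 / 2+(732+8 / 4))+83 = 824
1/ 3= 0.33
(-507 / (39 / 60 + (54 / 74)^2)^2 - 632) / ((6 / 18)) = -3127759716984 / 1048270129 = -2983.73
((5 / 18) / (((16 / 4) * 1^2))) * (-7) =-35 / 72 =-0.49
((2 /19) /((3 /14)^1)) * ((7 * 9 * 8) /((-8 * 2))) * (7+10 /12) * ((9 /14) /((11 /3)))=-8883 /418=-21.25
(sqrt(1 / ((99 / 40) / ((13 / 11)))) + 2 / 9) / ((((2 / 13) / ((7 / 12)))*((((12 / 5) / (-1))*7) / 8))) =-65*sqrt(130) / 594-65 / 162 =-1.65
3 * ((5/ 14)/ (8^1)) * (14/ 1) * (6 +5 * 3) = 315/ 8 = 39.38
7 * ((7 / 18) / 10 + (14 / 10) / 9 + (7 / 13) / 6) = 931 / 468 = 1.99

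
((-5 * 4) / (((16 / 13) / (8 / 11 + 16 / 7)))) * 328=-1236560 / 77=-16059.22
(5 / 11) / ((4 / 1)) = 5 / 44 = 0.11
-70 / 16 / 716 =-35 / 5728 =-0.01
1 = 1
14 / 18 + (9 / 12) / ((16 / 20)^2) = 1123 / 576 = 1.95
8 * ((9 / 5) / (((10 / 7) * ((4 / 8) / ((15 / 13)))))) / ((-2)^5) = -189 / 260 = -0.73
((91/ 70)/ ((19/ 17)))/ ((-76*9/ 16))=-442/ 16245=-0.03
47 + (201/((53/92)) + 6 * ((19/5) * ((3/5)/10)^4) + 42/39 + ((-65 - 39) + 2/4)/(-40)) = 8603249721601/21531250000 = 399.57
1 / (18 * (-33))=-1 / 594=-0.00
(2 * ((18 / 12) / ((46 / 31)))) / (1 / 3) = 279 / 46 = 6.07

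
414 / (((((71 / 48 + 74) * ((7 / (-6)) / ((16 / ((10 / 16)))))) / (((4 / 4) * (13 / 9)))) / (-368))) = 63975.71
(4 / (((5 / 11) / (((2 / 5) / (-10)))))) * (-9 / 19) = 396 / 2375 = 0.17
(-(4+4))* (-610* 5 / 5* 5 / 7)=24400 / 7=3485.71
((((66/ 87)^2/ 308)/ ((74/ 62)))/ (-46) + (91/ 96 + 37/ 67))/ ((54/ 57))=918437590583/ 580018888512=1.58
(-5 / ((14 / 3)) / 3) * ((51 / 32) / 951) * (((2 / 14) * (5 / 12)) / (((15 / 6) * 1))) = -85 / 5964672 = -0.00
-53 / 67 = -0.79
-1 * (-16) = 16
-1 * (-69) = 69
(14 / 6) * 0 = 0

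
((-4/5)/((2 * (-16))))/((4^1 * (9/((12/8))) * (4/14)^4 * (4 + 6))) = 0.02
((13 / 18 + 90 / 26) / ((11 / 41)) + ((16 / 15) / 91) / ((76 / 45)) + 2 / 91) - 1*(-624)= 19906345 / 31122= 639.62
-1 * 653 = -653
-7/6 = -1.17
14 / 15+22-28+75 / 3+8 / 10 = 311 / 15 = 20.73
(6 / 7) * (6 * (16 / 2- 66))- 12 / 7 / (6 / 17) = -2122 / 7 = -303.14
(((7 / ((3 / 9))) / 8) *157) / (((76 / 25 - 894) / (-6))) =35325 / 12728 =2.78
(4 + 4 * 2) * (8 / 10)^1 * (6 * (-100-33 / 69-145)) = -1626048 / 115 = -14139.55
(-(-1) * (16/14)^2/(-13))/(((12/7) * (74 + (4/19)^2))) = -2888/3648645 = -0.00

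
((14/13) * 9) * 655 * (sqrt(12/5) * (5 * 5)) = 825300 * sqrt(15)/13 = 245874.86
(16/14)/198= 4/693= 0.01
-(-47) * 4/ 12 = 15.67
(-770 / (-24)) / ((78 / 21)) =2695 / 312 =8.64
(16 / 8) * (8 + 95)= 206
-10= -10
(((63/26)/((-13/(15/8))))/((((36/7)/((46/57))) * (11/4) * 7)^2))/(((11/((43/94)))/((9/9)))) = -796145/824372642808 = -0.00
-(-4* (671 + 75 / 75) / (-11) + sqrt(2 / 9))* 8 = -21504 / 11 - 8* sqrt(2) / 3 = -1958.68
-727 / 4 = -181.75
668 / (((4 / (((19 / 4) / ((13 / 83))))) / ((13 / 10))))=263359 / 40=6583.98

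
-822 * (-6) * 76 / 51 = 124944 / 17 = 7349.65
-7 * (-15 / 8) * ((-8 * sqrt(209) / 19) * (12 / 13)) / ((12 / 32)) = -3360 * sqrt(209) / 247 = -196.66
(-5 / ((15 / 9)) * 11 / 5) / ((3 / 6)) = -66 / 5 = -13.20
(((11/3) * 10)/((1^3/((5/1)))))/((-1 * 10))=-55/3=-18.33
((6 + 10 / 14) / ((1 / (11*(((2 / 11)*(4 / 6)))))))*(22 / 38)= 2068 / 399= 5.18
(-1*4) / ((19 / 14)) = -56 / 19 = -2.95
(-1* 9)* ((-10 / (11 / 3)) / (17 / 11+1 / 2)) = 12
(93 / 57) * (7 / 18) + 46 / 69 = 445 / 342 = 1.30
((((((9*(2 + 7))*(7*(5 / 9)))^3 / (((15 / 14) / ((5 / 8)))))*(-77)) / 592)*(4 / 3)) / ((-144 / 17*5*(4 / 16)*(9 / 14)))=550009075 / 1184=464534.69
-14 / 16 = -0.88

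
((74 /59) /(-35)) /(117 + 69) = -37 /192045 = -0.00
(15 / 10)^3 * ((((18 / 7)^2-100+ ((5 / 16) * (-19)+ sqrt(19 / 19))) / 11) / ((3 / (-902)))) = 28445103 / 3136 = 9070.50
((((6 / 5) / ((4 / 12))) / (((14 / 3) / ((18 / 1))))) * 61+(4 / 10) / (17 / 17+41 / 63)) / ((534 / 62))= 15934341 / 161980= 98.37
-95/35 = -19/7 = -2.71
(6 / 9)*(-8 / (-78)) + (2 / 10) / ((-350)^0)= 157 / 585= 0.27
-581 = -581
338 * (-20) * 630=-4258800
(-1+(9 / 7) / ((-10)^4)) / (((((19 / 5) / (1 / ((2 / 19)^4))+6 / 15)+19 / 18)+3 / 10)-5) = 4320614421 / 14017780000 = 0.31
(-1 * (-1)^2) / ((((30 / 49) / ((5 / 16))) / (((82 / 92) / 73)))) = -2009 / 322368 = -0.01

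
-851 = -851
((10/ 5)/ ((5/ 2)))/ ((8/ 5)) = 1/ 2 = 0.50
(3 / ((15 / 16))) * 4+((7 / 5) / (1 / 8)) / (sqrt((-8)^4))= 519 / 40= 12.98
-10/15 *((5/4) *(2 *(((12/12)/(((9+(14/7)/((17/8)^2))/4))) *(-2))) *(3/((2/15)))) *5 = 433500/2729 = 158.85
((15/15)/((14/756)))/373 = 54/373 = 0.14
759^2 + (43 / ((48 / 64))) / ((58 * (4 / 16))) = 50119391 / 87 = 576084.95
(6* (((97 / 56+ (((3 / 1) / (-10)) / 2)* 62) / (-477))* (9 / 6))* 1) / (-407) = -2119 / 6039880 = -0.00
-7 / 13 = -0.54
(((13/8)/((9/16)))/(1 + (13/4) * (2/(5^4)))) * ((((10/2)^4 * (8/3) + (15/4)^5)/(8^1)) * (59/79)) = 3546476171875/5517268992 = 642.80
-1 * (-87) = 87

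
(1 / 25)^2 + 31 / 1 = 19376 / 625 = 31.00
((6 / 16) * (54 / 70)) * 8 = 81 / 35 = 2.31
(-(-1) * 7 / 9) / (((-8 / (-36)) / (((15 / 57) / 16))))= 35 / 608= 0.06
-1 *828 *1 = -828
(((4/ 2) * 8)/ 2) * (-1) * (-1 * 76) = 608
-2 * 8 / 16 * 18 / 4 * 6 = -27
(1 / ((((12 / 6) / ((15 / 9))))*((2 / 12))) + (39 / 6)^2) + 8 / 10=961 / 20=48.05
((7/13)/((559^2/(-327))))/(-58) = 2289/235610674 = 0.00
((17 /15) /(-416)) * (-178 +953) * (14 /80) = -3689 /9984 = -0.37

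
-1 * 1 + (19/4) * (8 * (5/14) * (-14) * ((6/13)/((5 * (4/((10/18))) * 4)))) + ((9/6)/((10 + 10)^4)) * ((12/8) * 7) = -1.61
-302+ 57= -245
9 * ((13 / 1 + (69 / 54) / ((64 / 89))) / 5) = 17023 / 640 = 26.60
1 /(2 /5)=5 /2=2.50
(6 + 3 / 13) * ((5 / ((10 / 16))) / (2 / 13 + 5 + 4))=648 / 119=5.45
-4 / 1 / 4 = -1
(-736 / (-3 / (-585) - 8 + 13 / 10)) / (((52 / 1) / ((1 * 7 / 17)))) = 5520 / 6341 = 0.87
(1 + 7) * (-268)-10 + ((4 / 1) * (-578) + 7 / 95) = -4465.93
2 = 2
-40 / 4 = -10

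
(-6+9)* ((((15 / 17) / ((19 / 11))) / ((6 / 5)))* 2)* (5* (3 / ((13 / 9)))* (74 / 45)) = 183150 / 4199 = 43.62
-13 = -13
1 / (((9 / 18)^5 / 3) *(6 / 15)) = 240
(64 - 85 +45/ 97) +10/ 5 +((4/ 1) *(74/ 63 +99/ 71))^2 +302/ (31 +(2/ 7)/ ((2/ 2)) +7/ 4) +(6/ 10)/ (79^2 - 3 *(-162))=165961175329460503/ 1725180938628525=96.20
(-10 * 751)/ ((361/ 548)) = -4115480/ 361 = -11400.22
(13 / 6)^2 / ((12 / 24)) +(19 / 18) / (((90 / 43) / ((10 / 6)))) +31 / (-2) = -5123 / 972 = -5.27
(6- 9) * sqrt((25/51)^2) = -25/17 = -1.47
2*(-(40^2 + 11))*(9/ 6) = -4833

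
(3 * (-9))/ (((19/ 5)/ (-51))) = 6885/ 19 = 362.37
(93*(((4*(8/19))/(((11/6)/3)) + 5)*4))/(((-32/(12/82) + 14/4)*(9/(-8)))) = 3216064/269819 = 11.92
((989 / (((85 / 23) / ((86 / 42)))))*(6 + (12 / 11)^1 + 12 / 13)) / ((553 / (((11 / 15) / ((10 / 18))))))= 1120926666 / 106936375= 10.48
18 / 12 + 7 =17 / 2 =8.50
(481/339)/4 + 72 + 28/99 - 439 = -16393987/44748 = -366.36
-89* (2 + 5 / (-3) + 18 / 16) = -3115 / 24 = -129.79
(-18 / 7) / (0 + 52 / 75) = -675 / 182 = -3.71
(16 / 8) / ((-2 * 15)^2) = 1 / 450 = 0.00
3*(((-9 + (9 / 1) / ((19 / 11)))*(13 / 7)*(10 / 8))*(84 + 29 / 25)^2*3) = -9545741946 / 16625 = -574179.97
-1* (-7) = 7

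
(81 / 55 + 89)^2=24760576 / 3025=8185.31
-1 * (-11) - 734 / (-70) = 752 / 35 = 21.49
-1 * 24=-24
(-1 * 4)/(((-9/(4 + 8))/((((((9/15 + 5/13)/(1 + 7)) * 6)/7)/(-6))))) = -128/1365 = -0.09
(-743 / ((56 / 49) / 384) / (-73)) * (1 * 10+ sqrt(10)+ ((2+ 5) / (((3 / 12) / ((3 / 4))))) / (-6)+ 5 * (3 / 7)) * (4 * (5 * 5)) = 24964800 * sqrt(10) / 73+ 215767200 / 73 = 4037162.05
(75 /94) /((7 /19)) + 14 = 10637 /658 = 16.17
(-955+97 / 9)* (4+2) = -16996 / 3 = -5665.33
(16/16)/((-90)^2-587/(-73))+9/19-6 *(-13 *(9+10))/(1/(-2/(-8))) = 8343833813/22491706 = 370.97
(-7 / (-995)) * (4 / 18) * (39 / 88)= 91 / 131340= 0.00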